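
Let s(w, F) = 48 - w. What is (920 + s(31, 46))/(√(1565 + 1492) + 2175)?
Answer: 679325/1575856 - 937*√3057/4727568 ≈ 0.42012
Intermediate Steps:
(920 + s(31, 46))/(√(1565 + 1492) + 2175) = (920 + (48 - 1*31))/(√(1565 + 1492) + 2175) = (920 + (48 - 31))/(√3057 + 2175) = (920 + 17)/(2175 + √3057) = 937/(2175 + √3057)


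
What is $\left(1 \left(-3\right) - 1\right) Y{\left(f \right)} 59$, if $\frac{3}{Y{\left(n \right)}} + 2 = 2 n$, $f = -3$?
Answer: $\frac{177}{2} \approx 88.5$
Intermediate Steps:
$Y{\left(n \right)} = \frac{3}{-2 + 2 n}$
$\left(1 \left(-3\right) - 1\right) Y{\left(f \right)} 59 = \left(1 \left(-3\right) - 1\right) \frac{3}{2 \left(-1 - 3\right)} 59 = \left(-3 - 1\right) \frac{3}{2 \left(-4\right)} 59 = - 4 \cdot \frac{3}{2} \left(- \frac{1}{4}\right) 59 = \left(-4\right) \left(- \frac{3}{8}\right) 59 = \frac{3}{2} \cdot 59 = \frac{177}{2}$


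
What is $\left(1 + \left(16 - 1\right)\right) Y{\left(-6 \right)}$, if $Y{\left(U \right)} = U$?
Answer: $-96$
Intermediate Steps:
$\left(1 + \left(16 - 1\right)\right) Y{\left(-6 \right)} = \left(1 + \left(16 - 1\right)\right) \left(-6\right) = \left(1 + 15\right) \left(-6\right) = 16 \left(-6\right) = -96$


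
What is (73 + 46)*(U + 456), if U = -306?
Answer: 17850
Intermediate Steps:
(73 + 46)*(U + 456) = (73 + 46)*(-306 + 456) = 119*150 = 17850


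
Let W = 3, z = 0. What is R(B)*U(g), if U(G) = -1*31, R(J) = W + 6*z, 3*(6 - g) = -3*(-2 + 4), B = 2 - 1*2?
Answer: -93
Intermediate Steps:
B = 0 (B = 2 - 2 = 0)
g = 8 (g = 6 - (-1)*(-2 + 4) = 6 - (-1)*2 = 6 - ⅓*(-6) = 6 + 2 = 8)
R(J) = 3 (R(J) = 3 + 6*0 = 3 + 0 = 3)
U(G) = -31
R(B)*U(g) = 3*(-31) = -93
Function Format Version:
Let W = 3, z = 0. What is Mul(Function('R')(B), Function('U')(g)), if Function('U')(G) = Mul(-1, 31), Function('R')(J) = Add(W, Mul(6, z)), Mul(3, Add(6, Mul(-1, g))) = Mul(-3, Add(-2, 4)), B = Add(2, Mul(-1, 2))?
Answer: -93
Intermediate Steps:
B = 0 (B = Add(2, -2) = 0)
g = 8 (g = Add(6, Mul(Rational(-1, 3), Mul(-3, Add(-2, 4)))) = Add(6, Mul(Rational(-1, 3), Mul(-3, 2))) = Add(6, Mul(Rational(-1, 3), -6)) = Add(6, 2) = 8)
Function('R')(J) = 3 (Function('R')(J) = Add(3, Mul(6, 0)) = Add(3, 0) = 3)
Function('U')(G) = -31
Mul(Function('R')(B), Function('U')(g)) = Mul(3, -31) = -93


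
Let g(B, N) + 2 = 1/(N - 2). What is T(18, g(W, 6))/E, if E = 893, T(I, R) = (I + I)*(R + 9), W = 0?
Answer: 261/893 ≈ 0.29227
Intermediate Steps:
g(B, N) = -2 + 1/(-2 + N) (g(B, N) = -2 + 1/(N - 2) = -2 + 1/(-2 + N))
T(I, R) = 2*I*(9 + R) (T(I, R) = (2*I)*(9 + R) = 2*I*(9 + R))
T(18, g(W, 6))/E = (2*18*(9 + (5 - 2*6)/(-2 + 6)))/893 = (2*18*(9 + (5 - 12)/4))*(1/893) = (2*18*(9 + (¼)*(-7)))*(1/893) = (2*18*(9 - 7/4))*(1/893) = (2*18*(29/4))*(1/893) = 261*(1/893) = 261/893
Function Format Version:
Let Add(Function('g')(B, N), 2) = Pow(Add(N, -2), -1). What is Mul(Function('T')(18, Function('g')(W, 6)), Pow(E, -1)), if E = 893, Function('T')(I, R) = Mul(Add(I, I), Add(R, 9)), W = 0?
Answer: Rational(261, 893) ≈ 0.29227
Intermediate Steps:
Function('g')(B, N) = Add(-2, Pow(Add(-2, N), -1)) (Function('g')(B, N) = Add(-2, Pow(Add(N, -2), -1)) = Add(-2, Pow(Add(-2, N), -1)))
Function('T')(I, R) = Mul(2, I, Add(9, R)) (Function('T')(I, R) = Mul(Mul(2, I), Add(9, R)) = Mul(2, I, Add(9, R)))
Mul(Function('T')(18, Function('g')(W, 6)), Pow(E, -1)) = Mul(Mul(2, 18, Add(9, Mul(Pow(Add(-2, 6), -1), Add(5, Mul(-2, 6))))), Pow(893, -1)) = Mul(Mul(2, 18, Add(9, Mul(Pow(4, -1), Add(5, -12)))), Rational(1, 893)) = Mul(Mul(2, 18, Add(9, Mul(Rational(1, 4), -7))), Rational(1, 893)) = Mul(Mul(2, 18, Add(9, Rational(-7, 4))), Rational(1, 893)) = Mul(Mul(2, 18, Rational(29, 4)), Rational(1, 893)) = Mul(261, Rational(1, 893)) = Rational(261, 893)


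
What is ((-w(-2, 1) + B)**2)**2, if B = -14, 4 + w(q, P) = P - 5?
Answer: 1296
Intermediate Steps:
w(q, P) = -9 + P (w(q, P) = -4 + (P - 5) = -4 + (-5 + P) = -9 + P)
((-w(-2, 1) + B)**2)**2 = ((-(-9 + 1) - 14)**2)**2 = ((-1*(-8) - 14)**2)**2 = ((8 - 14)**2)**2 = ((-6)**2)**2 = 36**2 = 1296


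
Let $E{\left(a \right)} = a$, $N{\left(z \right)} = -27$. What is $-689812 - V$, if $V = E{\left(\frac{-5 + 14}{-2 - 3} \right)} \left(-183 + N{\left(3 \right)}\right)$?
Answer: $-690190$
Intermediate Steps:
$V = 378$ ($V = \frac{-5 + 14}{-2 - 3} \left(-183 - 27\right) = \frac{9}{-5} \left(-210\right) = 9 \left(- \frac{1}{5}\right) \left(-210\right) = \left(- \frac{9}{5}\right) \left(-210\right) = 378$)
$-689812 - V = -689812 - 378 = -690190$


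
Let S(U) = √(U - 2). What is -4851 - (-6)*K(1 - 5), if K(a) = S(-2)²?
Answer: -4875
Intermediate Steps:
S(U) = √(-2 + U)
K(a) = -4 (K(a) = (√(-2 - 2))² = (√(-4))² = (2*I)² = -4)
-4851 - (-6)*K(1 - 5) = -4851 - (-6)*(-4) = -4851 - 1*24 = -4851 - 24 = -4875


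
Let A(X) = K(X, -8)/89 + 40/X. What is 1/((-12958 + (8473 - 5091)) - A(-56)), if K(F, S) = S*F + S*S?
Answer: -623/5968987 ≈ -0.00010437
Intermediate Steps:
K(F, S) = S² + F*S (K(F, S) = F*S + S² = S² + F*S)
A(X) = 64/89 + 40/X - 8*X/89 (A(X) = -8*(X - 8)/89 + 40/X = -8*(-8 + X)*(1/89) + 40/X = (64 - 8*X)*(1/89) + 40/X = (64/89 - 8*X/89) + 40/X = 64/89 + 40/X - 8*X/89)
1/((-12958 + (8473 - 5091)) - A(-56)) = 1/((-12958 + (8473 - 5091)) - 8*(445 - 56*(8 - 1*(-56)))/(89*(-56))) = 1/((-12958 + 3382) - 8*(-1)*(445 - 56*(8 + 56))/(89*56)) = 1/(-9576 - 8*(-1)*(445 - 56*64)/(89*56)) = 1/(-9576 - 8*(-1)*(445 - 3584)/(89*56)) = 1/(-9576 - 8*(-1)*(-3139)/(89*56)) = 1/(-9576 - 1*3139/623) = 1/(-9576 - 3139/623) = 1/(-5968987/623) = -623/5968987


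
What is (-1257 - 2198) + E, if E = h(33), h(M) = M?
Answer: -3422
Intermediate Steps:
E = 33
(-1257 - 2198) + E = (-1257 - 2198) + 33 = -3455 + 33 = -3422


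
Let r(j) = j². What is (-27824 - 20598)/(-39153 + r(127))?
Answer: 24211/11512 ≈ 2.1031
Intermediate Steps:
(-27824 - 20598)/(-39153 + r(127)) = (-27824 - 20598)/(-39153 + 127²) = -48422/(-39153 + 16129) = -48422/(-23024) = -48422*(-1/23024) = 24211/11512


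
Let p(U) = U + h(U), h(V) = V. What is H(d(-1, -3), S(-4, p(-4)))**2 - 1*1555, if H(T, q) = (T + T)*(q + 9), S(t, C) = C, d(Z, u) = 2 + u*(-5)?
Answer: -399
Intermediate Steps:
p(U) = 2*U (p(U) = U + U = 2*U)
d(Z, u) = 2 - 5*u
H(T, q) = 2*T*(9 + q) (H(T, q) = (2*T)*(9 + q) = 2*T*(9 + q))
H(d(-1, -3), S(-4, p(-4)))**2 - 1*1555 = (2*(2 - 5*(-3))*(9 + 2*(-4)))**2 - 1*1555 = (2*(2 + 15)*(9 - 8))**2 - 1555 = (2*17*1)**2 - 1555 = 34**2 - 1555 = 1156 - 1555 = -399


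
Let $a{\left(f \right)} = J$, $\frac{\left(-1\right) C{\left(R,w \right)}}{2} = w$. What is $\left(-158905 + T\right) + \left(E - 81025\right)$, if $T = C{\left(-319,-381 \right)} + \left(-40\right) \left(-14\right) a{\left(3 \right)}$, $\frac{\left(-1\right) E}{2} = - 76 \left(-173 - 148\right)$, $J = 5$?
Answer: $-285160$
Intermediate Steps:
$C{\left(R,w \right)} = - 2 w$
$a{\left(f \right)} = 5$
$E = -48792$ ($E = - 2 \left(- 76 \left(-173 - 148\right)\right) = - 2 \left(\left(-76\right) \left(-321\right)\right) = \left(-2\right) 24396 = -48792$)
$T = 3562$ ($T = \left(-2\right) \left(-381\right) + \left(-40\right) \left(-14\right) 5 = 762 + 560 \cdot 5 = 762 + 2800 = 3562$)
$\left(-158905 + T\right) + \left(E - 81025\right) = \left(-158905 + 3562\right) - 129817 = -155343 - 129817 = -285160$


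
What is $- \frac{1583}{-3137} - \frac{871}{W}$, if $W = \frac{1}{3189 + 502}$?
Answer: $- \frac{10085017374}{3137} \approx -3.2149 \cdot 10^{6}$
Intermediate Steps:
$W = \frac{1}{3691} \approx 0.00027093$
$- \frac{1583}{-3137} - \frac{871}{W} = - \frac{1583}{-3137} - 871 \frac{1}{\frac{1}{3691}} = \left(-1583\right) \left(- \frac{1}{3137}\right) - 3214861 = \frac{1583}{3137} - 3214861 = - \frac{10085017374}{3137}$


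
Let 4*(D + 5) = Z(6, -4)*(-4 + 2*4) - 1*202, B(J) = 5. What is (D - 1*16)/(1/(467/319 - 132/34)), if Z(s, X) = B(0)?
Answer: 1744295/10846 ≈ 160.82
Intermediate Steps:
Z(s, X) = 5
D = -101/2 (D = -5 + (5*(-4 + 2*4) - 1*202)/4 = -5 + (5*(-4 + 8) - 202)/4 = -5 + (5*4 - 202)/4 = -5 + (20 - 202)/4 = -5 + (1/4)*(-182) = -5 - 91/2 = -101/2 ≈ -50.500)
(D - 1*16)/(1/(467/319 - 132/34)) = (-101/2 - 1*16)/(1/(467/319 - 132/34)) = (-101/2 - 16)/(1/(467*(1/319) - 132*1/34)) = -133/(2*(1/(467/319 - 66/17))) = -133/(2*(1/(-13115/5423))) = -133/(2*(-5423/13115)) = -133/2*(-13115/5423) = 1744295/10846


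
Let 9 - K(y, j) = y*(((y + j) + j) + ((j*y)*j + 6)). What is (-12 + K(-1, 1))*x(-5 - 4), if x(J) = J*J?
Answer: 243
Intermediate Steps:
x(J) = J²
K(y, j) = 9 - y*(6 + y + 2*j + y*j²) (K(y, j) = 9 - y*(((y + j) + j) + ((j*y)*j + 6)) = 9 - y*(((j + y) + j) + (y*j² + 6)) = 9 - y*((y + 2*j) + (6 + y*j²)) = 9 - y*(6 + y + 2*j + y*j²))
(-12 + K(-1, 1))*x(-5 - 4) = (-12 + (9 - 1*(-1)² - 6*(-1) - 1*1²*(-1)² - 2*1*(-1)))*(-5 - 4)² = (-12 + (9 - 1*1 + 6 - 1*1*1 + 2))*(-9)² = (-12 + (9 - 1 + 6 - 1 + 2))*81 = (-12 + 15)*81 = 3*81 = 243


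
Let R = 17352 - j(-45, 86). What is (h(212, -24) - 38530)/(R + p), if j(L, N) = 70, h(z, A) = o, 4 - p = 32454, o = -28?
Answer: 19279/7584 ≈ 2.5421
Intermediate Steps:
p = -32450 (p = 4 - 1*32454 = 4 - 32454 = -32450)
h(z, A) = -28
R = 17282 (R = 17352 - 1*70 = 17352 - 70 = 17282)
(h(212, -24) - 38530)/(R + p) = (-28 - 38530)/(17282 - 32450) = -38558/(-15168) = -38558*(-1/15168) = 19279/7584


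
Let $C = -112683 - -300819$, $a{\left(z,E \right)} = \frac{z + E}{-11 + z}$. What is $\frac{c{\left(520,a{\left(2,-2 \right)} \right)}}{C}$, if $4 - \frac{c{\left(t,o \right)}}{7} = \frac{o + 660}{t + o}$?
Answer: $\frac{497}{4891536} \approx 0.0001016$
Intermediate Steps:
$a{\left(z,E \right)} = \frac{E + z}{-11 + z}$
$c{\left(t,o \right)} = 28 - \frac{7 \left(660 + o\right)}{o + t}$ ($c{\left(t,o \right)} = 28 - 7 \frac{o + 660}{t + o} = 28 - 7 \frac{660 + o}{o + t} = 28 - \frac{7 \left(660 + o\right)}{o + t}$)
$C = 188136$ ($C = -112683 + 300819 = 188136$)
$\frac{c{\left(520,a{\left(2,-2 \right)} \right)}}{C} = \frac{7 \frac{1}{\frac{-2 + 2}{-11 + 2} + 520} \left(-660 + 3 \frac{-2 + 2}{-11 + 2} + 4 \cdot 520\right)}{188136} = \frac{7 \left(-660 + 3 \frac{1}{-9} \cdot 0 + 2080\right)}{\frac{1}{-9} \cdot 0 + 520} \cdot \frac{1}{188136} = \frac{7 \left(-660 + 3 \left(\left(- \frac{1}{9}\right) 0\right) + 2080\right)}{\left(- \frac{1}{9}\right) 0 + 520} \cdot \frac{1}{188136} = \frac{7 \left(-660 + 3 \cdot 0 + 2080\right)}{0 + 520} \cdot \frac{1}{188136} = \frac{7 \left(-660 + 0 + 2080\right)}{520} \cdot \frac{1}{188136} = 7 \cdot \frac{1}{520} \cdot 1420 \cdot \frac{1}{188136} = \frac{497}{26} \cdot \frac{1}{188136} = \frac{497}{4891536}$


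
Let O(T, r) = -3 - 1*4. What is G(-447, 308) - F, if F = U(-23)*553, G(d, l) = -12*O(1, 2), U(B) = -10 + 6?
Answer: 2296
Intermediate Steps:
U(B) = -4
O(T, r) = -7 (O(T, r) = -3 - 4 = -7)
G(d, l) = 84 (G(d, l) = -12*(-7) = 84)
F = -2212 (F = -4*553 = -2212)
G(-447, 308) - F = 84 - 1*(-2212) = 84 + 2212 = 2296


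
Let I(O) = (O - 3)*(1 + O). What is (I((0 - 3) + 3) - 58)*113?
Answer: -6893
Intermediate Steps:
I(O) = (1 + O)*(-3 + O) (I(O) = (-3 + O)*(1 + O) = (1 + O)*(-3 + O))
(I((0 - 3) + 3) - 58)*113 = ((-3 + ((0 - 3) + 3)² - 2*((0 - 3) + 3)) - 58)*113 = ((-3 + (-3 + 3)² - 2*(-3 + 3)) - 58)*113 = ((-3 + 0² - 2*0) - 58)*113 = ((-3 + 0 + 0) - 58)*113 = (-3 - 58)*113 = -61*113 = -6893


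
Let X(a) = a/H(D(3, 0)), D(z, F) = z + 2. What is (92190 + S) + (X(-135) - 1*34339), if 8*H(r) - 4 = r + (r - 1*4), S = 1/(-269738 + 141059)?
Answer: 7430311496/128679 ≈ 57743.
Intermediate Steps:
S = -1/128679 (S = 1/(-128679) = -1/128679 ≈ -7.7713e-6)
D(z, F) = 2 + z
H(r) = r/4 (H(r) = ½ + (r + (r - 1*4))/8 = ½ + (r + (r - 4))/8 = ½ + (r + (-4 + r))/8 = ½ + (-4 + 2*r)/8 = ½ + (-½ + r/4) = r/4)
X(a) = 4*a/5 (X(a) = a/(((2 + 3)/4)) = a/(((¼)*5)) = a/(5/4) = 4*a/5)
(92190 + S) + (X(-135) - 1*34339) = (92190 - 1/128679) + ((⅘)*(-135) - 1*34339) = 11862917009/128679 + (-108 - 34339) = 11862917009/128679 - 34447 = 7430311496/128679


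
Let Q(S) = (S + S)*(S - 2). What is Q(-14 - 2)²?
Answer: 331776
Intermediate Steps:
Q(S) = 2*S*(-2 + S) (Q(S) = (2*S)*(-2 + S) = 2*S*(-2 + S))
Q(-14 - 2)² = (2*(-14 - 2)*(-2 + (-14 - 2)))² = (2*(-16)*(-2 - 16))² = (2*(-16)*(-18))² = 576² = 331776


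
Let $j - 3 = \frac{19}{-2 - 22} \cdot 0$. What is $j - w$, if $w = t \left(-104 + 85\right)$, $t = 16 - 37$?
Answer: $-396$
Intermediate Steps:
$t = -21$ ($t = 16 - 37 = -21$)
$j = 3$ ($j = 3 + \frac{19}{-2 - 22} \cdot 0 = 3 + \frac{19}{-24} \cdot 0 = 3 + 19 \left(- \frac{1}{24}\right) 0 = 3 - 0 = 3 + 0 = 3$)
$w = 399$ ($w = - 21 \left(-104 + 85\right) = \left(-21\right) \left(-19\right) = 399$)
$j - w = 3 - 399 = -396$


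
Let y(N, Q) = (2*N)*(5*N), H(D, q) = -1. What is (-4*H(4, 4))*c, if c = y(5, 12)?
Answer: 1000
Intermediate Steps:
y(N, Q) = 10*N**2
c = 250 (c = 10*5**2 = 10*25 = 250)
(-4*H(4, 4))*c = -4*(-1)*250 = 4*250 = 1000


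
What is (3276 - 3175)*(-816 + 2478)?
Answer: 167862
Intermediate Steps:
(3276 - 3175)*(-816 + 2478) = 101*1662 = 167862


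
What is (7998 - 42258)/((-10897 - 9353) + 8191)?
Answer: 34260/12059 ≈ 2.8410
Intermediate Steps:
(7998 - 42258)/((-10897 - 9353) + 8191) = -34260/(-20250 + 8191) = -34260/(-12059) = -34260*(-1/12059) = 34260/12059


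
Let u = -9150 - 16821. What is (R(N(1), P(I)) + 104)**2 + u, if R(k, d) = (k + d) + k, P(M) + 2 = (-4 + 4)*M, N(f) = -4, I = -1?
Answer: -17135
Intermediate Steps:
P(M) = -2 (P(M) = -2 + (-4 + 4)*M = -2 + 0*M = -2 + 0 = -2)
R(k, d) = d + 2*k (R(k, d) = (d + k) + k = d + 2*k)
u = -25971
(R(N(1), P(I)) + 104)**2 + u = ((-2 + 2*(-4)) + 104)**2 - 25971 = ((-2 - 8) + 104)**2 - 25971 = (-10 + 104)**2 - 25971 = 94**2 - 25971 = 8836 - 25971 = -17135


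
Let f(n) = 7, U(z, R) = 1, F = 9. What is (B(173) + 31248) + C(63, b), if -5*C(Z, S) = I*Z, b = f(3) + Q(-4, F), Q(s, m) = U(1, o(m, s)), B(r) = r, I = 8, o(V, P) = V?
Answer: 156601/5 ≈ 31320.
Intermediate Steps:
Q(s, m) = 1
b = 8 (b = 7 + 1 = 8)
C(Z, S) = -8*Z/5
(B(173) + 31248) + C(63, b) = (173 + 31248) - 8/5*63 = 31421 - 504/5 = 156601/5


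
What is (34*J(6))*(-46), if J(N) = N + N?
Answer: -18768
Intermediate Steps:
J(N) = 2*N
(34*J(6))*(-46) = (34*(2*6))*(-46) = (34*12)*(-46) = 408*(-46) = -18768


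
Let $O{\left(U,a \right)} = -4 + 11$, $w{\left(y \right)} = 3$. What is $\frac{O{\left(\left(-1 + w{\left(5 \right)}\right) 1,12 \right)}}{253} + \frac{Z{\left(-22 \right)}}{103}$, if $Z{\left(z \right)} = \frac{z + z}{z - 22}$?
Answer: $\frac{974}{26059} \approx 0.037377$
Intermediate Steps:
$Z{\left(z \right)} = \frac{2 z}{-22 + z}$
$O{\left(U,a \right)} = 7$
$\frac{O{\left(\left(-1 + w{\left(5 \right)}\right) 1,12 \right)}}{253} + \frac{Z{\left(-22 \right)}}{103} = \frac{7}{253} + \frac{2 \left(-22\right) \frac{1}{-22 - 22}}{103} = 7 \cdot \frac{1}{253} + 2 \left(-22\right) \frac{1}{-44} \cdot \frac{1}{103} = \frac{7}{253} + 2 \left(-22\right) \left(- \frac{1}{44}\right) \frac{1}{103} = \frac{7}{253} + 1 \cdot \frac{1}{103} = \frac{7}{253} + \frac{1}{103} = \frac{974}{26059}$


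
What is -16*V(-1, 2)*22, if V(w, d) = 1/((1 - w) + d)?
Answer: -88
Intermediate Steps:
V(w, d) = 1/(1 + d - w)
-16*V(-1, 2)*22 = -16/(1 + 2 - 1*(-1))*22 = -16/(1 + 2 + 1)*22 = -16/4*22 = -16*1/4*22 = -4*22 = -88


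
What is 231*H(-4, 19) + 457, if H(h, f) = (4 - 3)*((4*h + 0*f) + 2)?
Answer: -2777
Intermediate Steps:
H(h, f) = 2 + 4*h (H(h, f) = 1*((4*h + 0) + 2) = 1*(4*h + 2) = 1*(2 + 4*h) = 2 + 4*h)
231*H(-4, 19) + 457 = 231*(2 + 4*(-4)) + 457 = 231*(2 - 16) + 457 = 231*(-14) + 457 = -3234 + 457 = -2777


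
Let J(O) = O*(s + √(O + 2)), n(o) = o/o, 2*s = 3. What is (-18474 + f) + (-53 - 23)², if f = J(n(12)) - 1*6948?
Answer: -39289/2 + √3 ≈ -19643.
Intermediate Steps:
s = 3/2 (s = (½)*3 = 3/2 ≈ 1.5000)
n(o) = 1
J(O) = O*(3/2 + √(2 + O)) (J(O) = O*(3/2 + √(O + 2)) = O*(3/2 + √(2 + O)))
f = -13893/2 + √3 (f = (½)*1*(3 + 2*√(2 + 1)) - 1*6948 = (½)*1*(3 + 2*√3) - 6948 = (3/2 + √3) - 6948 = -13893/2 + √3 ≈ -6944.8)
(-18474 + f) + (-53 - 23)² = (-18474 + (-13893/2 + √3)) + (-53 - 23)² = (-50841/2 + √3) + (-76)² = (-50841/2 + √3) + 5776 = -39289/2 + √3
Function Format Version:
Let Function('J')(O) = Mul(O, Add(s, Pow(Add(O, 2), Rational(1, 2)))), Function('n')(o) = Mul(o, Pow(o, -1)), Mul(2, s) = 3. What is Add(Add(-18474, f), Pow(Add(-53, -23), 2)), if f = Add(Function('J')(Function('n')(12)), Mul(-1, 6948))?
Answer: Add(Rational(-39289, 2), Pow(3, Rational(1, 2))) ≈ -19643.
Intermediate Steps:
s = Rational(3, 2) (s = Mul(Rational(1, 2), 3) = Rational(3, 2) ≈ 1.5000)
Function('n')(o) = 1
Function('J')(O) = Mul(O, Add(Rational(3, 2), Pow(Add(2, O), Rational(1, 2)))) (Function('J')(O) = Mul(O, Add(Rational(3, 2), Pow(Add(O, 2), Rational(1, 2)))) = Mul(O, Add(Rational(3, 2), Pow(Add(2, O), Rational(1, 2)))))
f = Add(Rational(-13893, 2), Pow(3, Rational(1, 2))) (f = Add(Mul(Rational(1, 2), 1, Add(3, Mul(2, Pow(Add(2, 1), Rational(1, 2))))), Mul(-1, 6948)) = Add(Mul(Rational(1, 2), 1, Add(3, Mul(2, Pow(3, Rational(1, 2))))), -6948) = Add(Add(Rational(3, 2), Pow(3, Rational(1, 2))), -6948) = Add(Rational(-13893, 2), Pow(3, Rational(1, 2))) ≈ -6944.8)
Add(Add(-18474, f), Pow(Add(-53, -23), 2)) = Add(Add(-18474, Add(Rational(-13893, 2), Pow(3, Rational(1, 2)))), Pow(Add(-53, -23), 2)) = Add(Add(Rational(-50841, 2), Pow(3, Rational(1, 2))), Pow(-76, 2)) = Add(Add(Rational(-50841, 2), Pow(3, Rational(1, 2))), 5776) = Add(Rational(-39289, 2), Pow(3, Rational(1, 2)))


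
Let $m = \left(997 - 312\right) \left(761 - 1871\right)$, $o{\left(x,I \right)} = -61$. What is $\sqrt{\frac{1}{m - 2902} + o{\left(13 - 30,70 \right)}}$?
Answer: $\frac{i \sqrt{8883942827249}}{381626} \approx 7.8102 i$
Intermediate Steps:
$m = -760350$ ($m = 685 \left(-1110\right) = -760350$)
$\sqrt{\frac{1}{m - 2902} + o{\left(13 - 30,70 \right)}} = \sqrt{\frac{1}{-760350 - 2902} - 61} = \sqrt{\frac{1}{-763252} - 61} = \sqrt{- \frac{1}{763252} - 61} = \sqrt{- \frac{46558373}{763252}} = \frac{i \sqrt{8883942827249}}{381626}$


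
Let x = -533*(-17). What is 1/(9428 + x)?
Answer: 1/18489 ≈ 5.4086e-5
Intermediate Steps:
x = 9061
1/(9428 + x) = 1/(9428 + 9061) = 1/18489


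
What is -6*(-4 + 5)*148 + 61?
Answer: -827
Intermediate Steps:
-6*(-4 + 5)*148 + 61 = -6*1*148 + 61 = -6*148 + 61 = -888 + 61 = -827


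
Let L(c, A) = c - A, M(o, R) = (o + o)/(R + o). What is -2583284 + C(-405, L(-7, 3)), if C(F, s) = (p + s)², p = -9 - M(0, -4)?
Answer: -2582923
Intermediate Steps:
M(o, R) = 2*o/(R + o) (M(o, R) = (2*o)/(R + o) = 2*o/(R + o))
p = -9 (p = -9 - 2*0/(-4 + 0) = -9 - 2*0/(-4) = -9 - 2*0*(-1)/4 = -9 - 1*0 = -9 + 0 = -9)
C(F, s) = (-9 + s)²
-2583284 + C(-405, L(-7, 3)) = -2583284 + (-9 + (-7 - 1*3))² = -2583284 + (-9 + (-7 - 3))² = -2583284 + (-9 - 10)² = -2583284 + (-19)² = -2583284 + 361 = -2582923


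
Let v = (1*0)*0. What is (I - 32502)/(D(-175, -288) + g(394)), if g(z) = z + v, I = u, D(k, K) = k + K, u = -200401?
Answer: 232903/69 ≈ 3375.4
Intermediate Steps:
D(k, K) = K + k
I = -200401
v = 0 (v = 0*0 = 0)
g(z) = z (g(z) = z + 0 = z)
(I - 32502)/(D(-175, -288) + g(394)) = (-200401 - 32502)/((-288 - 175) + 394) = -232903/(-463 + 394) = -232903/(-69) = -232903*(-1/69) = 232903/69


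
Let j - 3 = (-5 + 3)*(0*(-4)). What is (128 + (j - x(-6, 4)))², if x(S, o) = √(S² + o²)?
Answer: 17213 - 524*√13 ≈ 15324.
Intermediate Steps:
j = 3 (j = 3 + (-5 + 3)*(0*(-4)) = 3 - 2*0 = 3 + 0 = 3)
(128 + (j - x(-6, 4)))² = (128 + (3 - √((-6)² + 4²)))² = (128 + (3 - √(36 + 16)))² = (128 + (3 - √52))² = (128 + (3 - 2*√13))² = (131 - 2*√13)²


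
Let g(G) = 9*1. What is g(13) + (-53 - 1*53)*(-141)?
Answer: 14955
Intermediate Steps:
g(G) = 9
g(13) + (-53 - 1*53)*(-141) = 9 + (-53 - 1*53)*(-141) = 9 + (-53 - 53)*(-141) = 9 - 106*(-141) = 9 + 14946 = 14955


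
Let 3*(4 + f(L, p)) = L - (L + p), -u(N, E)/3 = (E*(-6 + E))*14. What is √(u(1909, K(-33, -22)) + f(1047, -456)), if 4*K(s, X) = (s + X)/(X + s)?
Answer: √3334/4 ≈ 14.435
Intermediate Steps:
K(s, X) = ¼ (K(s, X) = ((s + X)/(X + s))/4 = ((X + s)/(X + s))/4 = (¼)*1 = ¼)
u(N, E) = -42*E*(-6 + E) (u(N, E) = -3*E*(-6 + E)*14 = -42*E*(-6 + E))
f(L, p) = -4 - p/3 (f(L, p) = -4 + (L - (L + p))/3 = -4 + (L + (-L - p))/3 = -4 + (-p)/3 = -4 - p/3)
√(u(1909, K(-33, -22)) + f(1047, -456)) = √(42*(¼)*(6 - 1*¼) + (-4 - ⅓*(-456))) = √(42*(¼)*(6 - ¼) + (-4 + 152)) = √(42*(¼)*(23/4) + 148) = √(483/8 + 148) = √(1667/8) = √3334/4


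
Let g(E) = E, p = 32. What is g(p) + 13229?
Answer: 13261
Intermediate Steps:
g(p) + 13229 = 32 + 13229 = 13261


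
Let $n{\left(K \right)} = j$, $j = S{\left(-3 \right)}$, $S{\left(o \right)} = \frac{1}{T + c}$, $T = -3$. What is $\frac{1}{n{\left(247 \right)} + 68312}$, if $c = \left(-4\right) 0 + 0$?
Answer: $\frac{3}{204935} \approx 1.4639 \cdot 10^{-5}$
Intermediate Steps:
$c = 0$ ($c = 0 + 0 = 0$)
$S{\left(o \right)} = - \frac{1}{3}$ ($S{\left(o \right)} = \frac{1}{-3 + 0} = \frac{1}{-3} = - \frac{1}{3}$)
$j = - \frac{1}{3} \approx -0.33333$
$n{\left(K \right)} = - \frac{1}{3}$
$\frac{1}{n{\left(247 \right)} + 68312} = \frac{1}{- \frac{1}{3} + 68312} = \frac{1}{\frac{204935}{3}} = \frac{3}{204935}$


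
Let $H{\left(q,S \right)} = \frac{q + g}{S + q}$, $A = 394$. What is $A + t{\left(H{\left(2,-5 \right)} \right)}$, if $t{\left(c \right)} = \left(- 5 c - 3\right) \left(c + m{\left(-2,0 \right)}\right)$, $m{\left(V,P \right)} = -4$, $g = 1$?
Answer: $384$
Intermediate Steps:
$H{\left(q,S \right)} = \frac{1 + q}{S + q}$ ($H{\left(q,S \right)} = \frac{q + 1}{S + q} = \frac{1 + q}{S + q}$)
$t{\left(c \right)} = \left(-4 + c\right) \left(-3 - 5 c\right)$ ($t{\left(c \right)} = \left(- 5 c - 3\right) \left(c - 4\right) = \left(-3 - 5 c\right) \left(-4 + c\right) = \left(-4 + c\right) \left(-3 - 5 c\right)$)
$A + t{\left(H{\left(2,-5 \right)} \right)} = 394 + \left(12 - 5 \left(\frac{1 + 2}{-5 + 2}\right)^{2} + 17 \frac{1 + 2}{-5 + 2}\right) = 394 + \left(12 - 5 \left(\frac{1}{-3} \cdot 3\right)^{2} + 17 \frac{1}{-3} \cdot 3\right) = 394 + \left(12 - 5 \left(\left(- \frac{1}{3}\right) 3\right)^{2} + 17 \left(\left(- \frac{1}{3}\right) 3\right)\right) = 394 + \left(12 - 5 \left(-1\right)^{2} + 17 \left(-1\right)\right) = 394 - 10 = 384$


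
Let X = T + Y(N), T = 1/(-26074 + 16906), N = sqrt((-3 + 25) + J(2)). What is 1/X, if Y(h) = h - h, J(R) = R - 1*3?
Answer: -9168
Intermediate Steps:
J(R) = -3 + R (J(R) = R - 3 = -3 + R)
N = sqrt(21) (N = sqrt((-3 + 25) + (-3 + 2)) = sqrt(22 - 1) = sqrt(21) ≈ 4.5826)
Y(h) = 0
T = -1/9168 (T = 1/(-9168) = -1/9168 ≈ -0.00010907)
X = -1/9168 (X = -1/9168 + 0 = -1/9168 ≈ -0.00010907)
1/X = 1/(-1/9168) = -9168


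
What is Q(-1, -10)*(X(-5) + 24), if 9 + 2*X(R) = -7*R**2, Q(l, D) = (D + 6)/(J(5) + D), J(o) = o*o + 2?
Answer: 16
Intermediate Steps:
J(o) = 2 + o**2 (J(o) = o**2 + 2 = 2 + o**2)
Q(l, D) = (6 + D)/(27 + D) (Q(l, D) = (D + 6)/((2 + 5**2) + D) = (6 + D)/((2 + 25) + D) = (6 + D)/(27 + D))
X(R) = -9/2 - 7*R**2/2 (X(R) = -9/2 + (-7*R**2)/2 = -9/2 - 7*R**2/2)
Q(-1, -10)*(X(-5) + 24) = ((6 - 10)/(27 - 10))*((-9/2 - 7/2*(-5)**2) + 24) = (-4/17)*((-9/2 - 7/2*25) + 24) = ((1/17)*(-4))*((-9/2 - 175/2) + 24) = -4*(-92 + 24)/17 = -4/17*(-68) = 16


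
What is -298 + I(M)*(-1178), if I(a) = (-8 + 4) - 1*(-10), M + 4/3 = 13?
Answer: -7366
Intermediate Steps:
M = 35/3 (M = -4/3 + 13 = 35/3 ≈ 11.667)
I(a) = 6 (I(a) = -4 + 10 = 6)
-298 + I(M)*(-1178) = -298 + 6*(-1178) = -298 - 7068 = -7366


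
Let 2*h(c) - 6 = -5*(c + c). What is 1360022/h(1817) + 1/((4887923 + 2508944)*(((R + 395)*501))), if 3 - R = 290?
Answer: -272160584678951455/1817442975227076 ≈ -149.75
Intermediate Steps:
R = -287 (R = 3 - 1*290 = 3 - 290 = -287)
h(c) = 3 - 5*c (h(c) = 3 + (-5*(c + c))/2 = 3 + (-10*c)/2 = 3 - 5*c)
1360022/h(1817) + 1/((4887923 + 2508944)*(((R + 395)*501))) = 1360022/(3 - 5*1817) + 1/((4887923 + 2508944)*(((-287 + 395)*501))) = 1360022/(3 - 9085) + 1/(7396867*((108*501))) = 1360022/(-9082) + (1/7396867)/54108 = 1360022*(-1/9082) + (1/7396867)*(1/54108) = -680011/4541 + 1/400229679636 = -272160584678951455/1817442975227076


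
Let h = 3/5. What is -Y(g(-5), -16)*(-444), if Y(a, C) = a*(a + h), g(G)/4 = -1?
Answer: 30192/5 ≈ 6038.4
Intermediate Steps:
h = ⅗ (h = 3*(⅕) = ⅗ ≈ 0.60000)
g(G) = -4 (g(G) = 4*(-1) = -4)
Y(a, C) = a*(⅗ + a) (Y(a, C) = a*(a + ⅗) = a*(⅗ + a))
-Y(g(-5), -16)*(-444) = -(⅕)*(-4)*(3 + 5*(-4))*(-444) = -(⅕)*(-4)*(3 - 20)*(-444) = -(⅕)*(-4)*(-17)*(-444) = -68*(-444)/5 = -1*(-30192/5) = 30192/5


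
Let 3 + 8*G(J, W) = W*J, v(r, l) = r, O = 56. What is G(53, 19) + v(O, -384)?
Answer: 363/2 ≈ 181.50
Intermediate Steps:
G(J, W) = -3/8 + J*W/8 (G(J, W) = -3/8 + (W*J)/8 = -3/8 + (J*W)/8 = -3/8 + J*W/8)
G(53, 19) + v(O, -384) = (-3/8 + (1/8)*53*19) + 56 = (-3/8 + 1007/8) + 56 = 251/2 + 56 = 363/2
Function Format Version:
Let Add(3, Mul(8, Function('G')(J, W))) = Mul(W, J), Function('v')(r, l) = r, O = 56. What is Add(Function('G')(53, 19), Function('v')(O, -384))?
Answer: Rational(363, 2) ≈ 181.50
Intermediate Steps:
Function('G')(J, W) = Add(Rational(-3, 8), Mul(Rational(1, 8), J, W)) (Function('G')(J, W) = Add(Rational(-3, 8), Mul(Rational(1, 8), Mul(W, J))) = Add(Rational(-3, 8), Mul(Rational(1, 8), Mul(J, W))) = Add(Rational(-3, 8), Mul(Rational(1, 8), J, W)))
Add(Function('G')(53, 19), Function('v')(O, -384)) = Add(Add(Rational(-3, 8), Mul(Rational(1, 8), 53, 19)), 56) = Add(Add(Rational(-3, 8), Rational(1007, 8)), 56) = Add(Rational(251, 2), 56) = Rational(363, 2)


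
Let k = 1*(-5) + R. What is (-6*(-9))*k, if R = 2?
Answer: -162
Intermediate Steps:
k = -3 (k = 1*(-5) + 2 = -5 + 2 = -3)
(-6*(-9))*k = -6*(-9)*(-3) = 54*(-3) = -162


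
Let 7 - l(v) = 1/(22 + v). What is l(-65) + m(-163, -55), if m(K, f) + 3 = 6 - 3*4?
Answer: -85/43 ≈ -1.9767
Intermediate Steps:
m(K, f) = -9 (m(K, f) = -3 + (6 - 3*4) = -3 + (6 - 12) = -3 - 6 = -9)
l(v) = 7 - 1/(22 + v)
l(-65) + m(-163, -55) = (153 + 7*(-65))/(22 - 65) - 9 = (153 - 455)/(-43) - 9 = -1/43*(-302) - 9 = 302/43 - 9 = -85/43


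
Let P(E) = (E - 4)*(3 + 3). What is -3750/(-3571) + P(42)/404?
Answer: 582297/360671 ≈ 1.6145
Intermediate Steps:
P(E) = -24 + 6*E (P(E) = (-4 + E)*6 = -24 + 6*E)
-3750/(-3571) + P(42)/404 = -3750/(-3571) + (-24 + 6*42)/404 = -3750*(-1/3571) + (-24 + 252)*(1/404) = 3750/3571 + 228*(1/404) = 3750/3571 + 57/101 = 582297/360671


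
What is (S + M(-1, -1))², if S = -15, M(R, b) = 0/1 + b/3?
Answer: 2116/9 ≈ 235.11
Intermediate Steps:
M(R, b) = b/3 (M(R, b) = 0*1 + b*(⅓) = 0 + b/3 = b/3)
(S + M(-1, -1))² = (-15 + (⅓)*(-1))² = (-15 - ⅓)² = (-46/3)² = 2116/9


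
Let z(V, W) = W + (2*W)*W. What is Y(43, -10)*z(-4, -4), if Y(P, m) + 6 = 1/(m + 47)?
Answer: -6188/37 ≈ -167.24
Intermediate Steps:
Y(P, m) = -6 + 1/(47 + m) (Y(P, m) = -6 + 1/(m + 47) = -6 + 1/(47 + m))
z(V, W) = W + 2*W²
Y(43, -10)*z(-4, -4) = ((-281 - 6*(-10))/(47 - 10))*(-4*(1 + 2*(-4))) = ((-281 + 60)/37)*(-4*(1 - 8)) = ((1/37)*(-221))*(-4*(-7)) = -221/37*28 = -6188/37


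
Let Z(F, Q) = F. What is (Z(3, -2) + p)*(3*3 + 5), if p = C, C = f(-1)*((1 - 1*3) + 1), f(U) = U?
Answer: 56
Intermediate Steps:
C = 1 (C = -((1 - 1*3) + 1) = -((1 - 3) + 1) = -(-2 + 1) = -1*(-1) = 1)
p = 1
(Z(3, -2) + p)*(3*3 + 5) = (3 + 1)*(3*3 + 5) = 4*(9 + 5) = 4*14 = 56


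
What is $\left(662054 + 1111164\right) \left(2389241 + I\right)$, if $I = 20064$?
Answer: $4272222993490$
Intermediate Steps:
$\left(662054 + 1111164\right) \left(2389241 + I\right) = \left(662054 + 1111164\right) \left(2389241 + 20064\right) = 1773218 \cdot 2409305 = 4272222993490$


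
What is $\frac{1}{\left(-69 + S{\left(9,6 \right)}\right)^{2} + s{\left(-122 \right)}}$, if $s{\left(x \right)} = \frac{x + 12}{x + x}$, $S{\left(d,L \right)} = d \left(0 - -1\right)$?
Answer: $\frac{122}{439255} \approx 0.00027774$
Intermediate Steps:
$S{\left(d,L \right)} = d$ ($S{\left(d,L \right)} = d \left(0 + 1\right) = d 1 = d$)
$s{\left(x \right)} = \frac{12 + x}{2 x}$
$\frac{1}{\left(-69 + S{\left(9,6 \right)}\right)^{2} + s{\left(-122 \right)}} = \frac{1}{\left(-69 + 9\right)^{2} + \frac{12 - 122}{2 \left(-122\right)}} = \frac{1}{\left(-60\right)^{2} + \frac{1}{2} \left(- \frac{1}{122}\right) \left(-110\right)} = \frac{1}{3600 + \frac{55}{122}} = \frac{1}{\frac{439255}{122}} = \frac{122}{439255}$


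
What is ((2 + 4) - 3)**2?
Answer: 9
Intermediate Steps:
((2 + 4) - 3)**2 = (6 - 3)**2 = 3**2 = 9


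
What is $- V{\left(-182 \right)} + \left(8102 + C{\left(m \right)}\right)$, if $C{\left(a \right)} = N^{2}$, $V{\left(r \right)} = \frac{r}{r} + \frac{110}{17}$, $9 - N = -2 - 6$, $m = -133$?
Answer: $\frac{142520}{17} \approx 8383.5$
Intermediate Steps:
$N = 17$ ($N = 9 - \left(-2 - 6\right) = 9 - -8 = 9 + 8 = 17$)
$V{\left(r \right)} = \frac{127}{17}$ ($V{\left(r \right)} = 1 + 110 \cdot \frac{1}{17} = 1 + \frac{110}{17} = \frac{127}{17}$)
$C{\left(a \right)} = 289$ ($C{\left(a \right)} = 17^{2} = 289$)
$- V{\left(-182 \right)} + \left(8102 + C{\left(m \right)}\right) = \left(-1\right) \frac{127}{17} + \left(8102 + 289\right) = - \frac{127}{17} + 8391 = \frac{142520}{17}$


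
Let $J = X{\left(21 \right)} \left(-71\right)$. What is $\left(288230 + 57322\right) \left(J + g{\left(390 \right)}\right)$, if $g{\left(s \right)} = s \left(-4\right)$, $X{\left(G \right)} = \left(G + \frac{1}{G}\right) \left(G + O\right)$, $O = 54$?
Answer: $- \frac{274876249440}{7} \approx -3.9268 \cdot 10^{10}$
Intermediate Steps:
$X{\left(G \right)} = \left(54 + G\right) \left(G + \frac{1}{G}\right)$ ($X{\left(G \right)} = \left(G + \frac{1}{G}\right) \left(G + 54\right) = \left(G + \frac{1}{G}\right) \left(54 + G\right) = \left(54 + G\right) \left(G + \frac{1}{G}\right)$)
$J = - \frac{784550}{7}$ ($J = \left(1 + 21^{2} + 54 \cdot 21 + \frac{54}{21}\right) \left(-71\right) = \left(1 + 441 + 1134 + 54 \cdot \frac{1}{21}\right) \left(-71\right) = \left(1 + 441 + 1134 + \frac{18}{7}\right) \left(-71\right) = \frac{11050}{7} \left(-71\right) = - \frac{784550}{7} \approx -1.1208 \cdot 10^{5}$)
$g{\left(s \right)} = - 4 s$
$\left(288230 + 57322\right) \left(J + g{\left(390 \right)}\right) = \left(288230 + 57322\right) \left(- \frac{784550}{7} - 1560\right) = 345552 \left(- \frac{784550}{7} - 1560\right) = 345552 \left(- \frac{795470}{7}\right) = - \frac{274876249440}{7}$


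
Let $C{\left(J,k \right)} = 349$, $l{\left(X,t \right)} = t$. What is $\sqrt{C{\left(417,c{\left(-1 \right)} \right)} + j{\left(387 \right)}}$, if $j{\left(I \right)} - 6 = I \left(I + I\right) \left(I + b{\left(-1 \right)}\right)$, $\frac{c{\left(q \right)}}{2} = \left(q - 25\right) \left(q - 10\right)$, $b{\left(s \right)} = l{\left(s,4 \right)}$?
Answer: $\sqrt{117119713} \approx 10822.0$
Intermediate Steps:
$b{\left(s \right)} = 4$
$c{\left(q \right)} = 2 \left(-25 + q\right) \left(-10 + q\right)$ ($c{\left(q \right)} = 2 \left(q - 25\right) \left(q - 10\right) = 2 \left(-25 + q\right) \left(-10 + q\right)$)
$j{\left(I \right)} = 6 + 2 I^{2} \left(4 + I\right)$ ($j{\left(I \right)} = 6 + I \left(I + I\right) \left(I + 4\right) = 6 + I 2 I \left(4 + I\right) = 6 + 2 I^{2} \left(4 + I\right)$)
$\sqrt{C{\left(417,c{\left(-1 \right)} \right)} + j{\left(387 \right)}} = \sqrt{349 + \left(6 + 2 \cdot 387^{3} + 8 \cdot 387^{2}\right)} = \sqrt{349 + \left(6 + 2 \cdot 57960603 + 8 \cdot 149769\right)} = \sqrt{349 + \left(6 + 115921206 + 1198152\right)} = \sqrt{349 + 117119364} = \sqrt{117119713}$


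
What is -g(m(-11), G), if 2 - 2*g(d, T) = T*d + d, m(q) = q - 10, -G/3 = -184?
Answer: -11615/2 ≈ -5807.5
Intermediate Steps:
G = 552 (G = -3*(-184) = 552)
m(q) = -10 + q
g(d, T) = 1 - d/2 - T*d/2 (g(d, T) = 1 - (T*d + d)/2 = 1 - (d + T*d)/2 = 1 + (-d/2 - T*d/2) = 1 - d/2 - T*d/2)
-g(m(-11), G) = -(1 - (-10 - 11)/2 - 1/2*552*(-10 - 11)) = -(1 - 1/2*(-21) - 1/2*552*(-21)) = -(1 + 21/2 + 5796) = -1*11615/2 = -11615/2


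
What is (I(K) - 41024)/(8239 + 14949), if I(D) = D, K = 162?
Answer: -20431/11594 ≈ -1.7622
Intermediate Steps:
(I(K) - 41024)/(8239 + 14949) = (162 - 41024)/(8239 + 14949) = -40862/23188 = -40862*1/23188 = -20431/11594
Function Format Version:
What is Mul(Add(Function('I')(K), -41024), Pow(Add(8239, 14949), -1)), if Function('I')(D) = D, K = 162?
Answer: Rational(-20431, 11594) ≈ -1.7622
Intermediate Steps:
Mul(Add(Function('I')(K), -41024), Pow(Add(8239, 14949), -1)) = Mul(Add(162, -41024), Pow(Add(8239, 14949), -1)) = Mul(-40862, Pow(23188, -1)) = Mul(-40862, Rational(1, 23188)) = Rational(-20431, 11594)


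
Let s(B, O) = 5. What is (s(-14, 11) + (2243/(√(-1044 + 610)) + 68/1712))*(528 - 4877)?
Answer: -9380793/428 + 9754807*I*√434/434 ≈ -21918.0 + 4.6825e+5*I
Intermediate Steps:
(s(-14, 11) + (2243/(√(-1044 + 610)) + 68/1712))*(528 - 4877) = (5 + (2243/(√(-1044 + 610)) + 68/1712))*(528 - 4877) = (5 + (2243/(√(-434)) + 68*(1/1712)))*(-4349) = (5 + (2243/((I*√434)) + 17/428))*(-4349) = (5 + (2243*(-I*√434/434) + 17/428))*(-4349) = (5 + (-2243*I*√434/434 + 17/428))*(-4349) = (5 + (17/428 - 2243*I*√434/434))*(-4349) = (2157/428 - 2243*I*√434/434)*(-4349) = -9380793/428 + 9754807*I*√434/434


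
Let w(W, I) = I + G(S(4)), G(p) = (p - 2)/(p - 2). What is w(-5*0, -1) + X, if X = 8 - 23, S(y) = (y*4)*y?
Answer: -15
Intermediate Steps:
S(y) = 4*y² (S(y) = (4*y)*y = 4*y²)
G(p) = 1 (G(p) = (-2 + p)/(-2 + p) = 1)
w(W, I) = 1 + I (w(W, I) = I + 1 = 1 + I)
X = -15
w(-5*0, -1) + X = (1 - 1) - 15 = 0 - 15 = -15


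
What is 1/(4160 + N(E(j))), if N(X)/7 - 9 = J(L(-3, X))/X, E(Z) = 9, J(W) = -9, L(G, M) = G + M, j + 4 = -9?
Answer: 1/4216 ≈ 0.00023719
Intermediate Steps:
j = -13 (j = -4 - 9 = -13)
N(X) = 63 - 63/X (N(X) = 63 + 7*(-9/X) = 63 - 63/X)
1/(4160 + N(E(j))) = 1/(4160 + (63 - 63/9)) = 1/(4160 + (63 - 63*⅑)) = 1/(4160 + (63 - 7)) = 1/(4160 + 56) = 1/4216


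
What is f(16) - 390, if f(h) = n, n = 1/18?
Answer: -7019/18 ≈ -389.94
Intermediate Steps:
n = 1/18 ≈ 0.055556
f(h) = 1/18
f(16) - 390 = 1/18 - 390 = -7019/18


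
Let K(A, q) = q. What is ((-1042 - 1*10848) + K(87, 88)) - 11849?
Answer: -23651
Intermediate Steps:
((-1042 - 1*10848) + K(87, 88)) - 11849 = ((-1042 - 1*10848) + 88) - 11849 = ((-1042 - 10848) + 88) - 11849 = (-11890 + 88) - 11849 = -11802 - 11849 = -23651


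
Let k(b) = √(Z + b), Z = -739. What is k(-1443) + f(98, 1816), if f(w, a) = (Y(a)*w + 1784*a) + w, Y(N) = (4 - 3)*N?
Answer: 3417810 + I*√2182 ≈ 3.4178e+6 + 46.712*I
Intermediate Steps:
Y(N) = N (Y(N) = 1*N = N)
f(w, a) = w + 1784*a + a*w (f(w, a) = (a*w + 1784*a) + w = (1784*a + a*w) + w = w + 1784*a + a*w)
k(b) = √(-739 + b)
k(-1443) + f(98, 1816) = √(-739 - 1443) + (98 + 1784*1816 + 1816*98) = √(-2182) + (98 + 3239744 + 177968) = I*√2182 + 3417810 = 3417810 + I*√2182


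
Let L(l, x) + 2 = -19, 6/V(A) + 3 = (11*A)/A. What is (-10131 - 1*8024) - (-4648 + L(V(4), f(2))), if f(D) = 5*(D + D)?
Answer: -13486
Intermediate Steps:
V(A) = ¾ (V(A) = 6/(-3 + (11*A)/A) = 6/(-3 + 11) = 6/8 = 6*(⅛) = ¾)
f(D) = 10*D (f(D) = 5*(2*D) = 10*D)
L(l, x) = -21 (L(l, x) = -2 - 19 = -21)
(-10131 - 1*8024) - (-4648 + L(V(4), f(2))) = (-10131 - 1*8024) - (-4648 - 21) = (-10131 - 8024) - 1*(-4669) = -18155 + 4669 = -13486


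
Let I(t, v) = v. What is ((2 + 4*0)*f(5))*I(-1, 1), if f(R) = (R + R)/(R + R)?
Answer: 2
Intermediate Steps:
f(R) = 1 (f(R) = (2*R)/((2*R)) = (2*R)*(1/(2*R)) = 1)
((2 + 4*0)*f(5))*I(-1, 1) = ((2 + 4*0)*1)*1 = ((2 + 0)*1)*1 = (2*1)*1 = 2*1 = 2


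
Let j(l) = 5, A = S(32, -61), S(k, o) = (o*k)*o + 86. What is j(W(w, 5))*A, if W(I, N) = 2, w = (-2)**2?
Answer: 595790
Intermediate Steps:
w = 4
S(k, o) = 86 + k*o**2 (S(k, o) = (k*o)*o + 86 = k*o**2 + 86 = 86 + k*o**2)
A = 119158 (A = 86 + 32*(-61)**2 = 86 + 32*3721 = 86 + 119072 = 119158)
j(W(w, 5))*A = 5*119158 = 595790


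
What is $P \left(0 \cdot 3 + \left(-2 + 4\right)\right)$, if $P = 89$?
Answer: $178$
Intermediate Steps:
$P \left(0 \cdot 3 + \left(-2 + 4\right)\right) = 89 \left(0 \cdot 3 + \left(-2 + 4\right)\right) = 89 \left(0 + 2\right) = 89 \cdot 2 = 178$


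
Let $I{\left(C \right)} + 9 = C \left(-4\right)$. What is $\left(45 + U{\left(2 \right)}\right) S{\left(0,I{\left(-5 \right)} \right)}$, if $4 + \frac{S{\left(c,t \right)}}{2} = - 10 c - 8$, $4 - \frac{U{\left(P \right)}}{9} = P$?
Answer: $-1512$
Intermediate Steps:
$I{\left(C \right)} = -9 - 4 C$ ($I{\left(C \right)} = -9 + C \left(-4\right) = -9 - 4 C$)
$U{\left(P \right)} = 36 - 9 P$
$S{\left(c,t \right)} = -24 - 20 c$ ($S{\left(c,t \right)} = -8 + 2 \left(- 10 c - 8\right) = -8 + 2 \left(-8 - 10 c\right) = -8 - \left(16 + 20 c\right) = -24 - 20 c$)
$\left(45 + U{\left(2 \right)}\right) S{\left(0,I{\left(-5 \right)} \right)} = \left(45 + \left(36 - 18\right)\right) \left(-24 - 0\right) = \left(45 + \left(36 - 18\right)\right) \left(-24 + 0\right) = \left(45 + 18\right) \left(-24\right) = 63 \left(-24\right) = -1512$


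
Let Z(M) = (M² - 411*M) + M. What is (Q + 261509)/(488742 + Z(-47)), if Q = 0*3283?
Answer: 261509/510221 ≈ 0.51254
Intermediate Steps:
Z(M) = M² - 410*M
Q = 0
(Q + 261509)/(488742 + Z(-47)) = (0 + 261509)/(488742 - 47*(-410 - 47)) = 261509/(488742 - 47*(-457)) = 261509/(488742 + 21479) = 261509/510221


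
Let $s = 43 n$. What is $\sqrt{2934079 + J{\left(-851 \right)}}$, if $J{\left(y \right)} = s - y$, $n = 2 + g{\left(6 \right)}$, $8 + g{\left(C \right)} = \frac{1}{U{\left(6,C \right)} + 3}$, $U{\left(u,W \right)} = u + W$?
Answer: $\frac{\sqrt{660301845}}{15} \approx 1713.1$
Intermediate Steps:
$U{\left(u,W \right)} = W + u$
$g{\left(C \right)} = -8 + \frac{1}{9 + C}$ ($g{\left(C \right)} = -8 + \frac{1}{\left(C + 6\right) + 3} = -8 + \frac{1}{\left(6 + C\right) + 3} = -8 + \frac{1}{9 + C}$)
$n = - \frac{89}{15}$ ($n = 2 + \frac{-71 - 48}{9 + 6} = 2 + \frac{-71 - 48}{15} = 2 + \frac{1}{15} \left(-119\right) = 2 - \frac{119}{15} = - \frac{89}{15} \approx -5.9333$)
$s = - \frac{3827}{15}$ ($s = 43 \left(- \frac{89}{15}\right) = - \frac{3827}{15} \approx -255.13$)
$J{\left(y \right)} = - \frac{3827}{15} - y$
$\sqrt{2934079 + J{\left(-851 \right)}} = \sqrt{2934079 - - \frac{8938}{15}} = \sqrt{2934079 + \left(- \frac{3827}{15} + 851\right)} = \sqrt{2934079 + \frac{8938}{15}} = \sqrt{\frac{44020123}{15}} = \frac{\sqrt{660301845}}{15}$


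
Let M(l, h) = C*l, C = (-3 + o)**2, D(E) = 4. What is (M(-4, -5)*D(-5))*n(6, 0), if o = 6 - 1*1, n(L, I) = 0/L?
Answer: 0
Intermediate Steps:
n(L, I) = 0
o = 5 (o = 6 - 1 = 5)
C = 4 (C = (-3 + 5)**2 = 2**2 = 4)
M(l, h) = 4*l
(M(-4, -5)*D(-5))*n(6, 0) = ((4*(-4))*4)*0 = -16*4*0 = -64*0 = 0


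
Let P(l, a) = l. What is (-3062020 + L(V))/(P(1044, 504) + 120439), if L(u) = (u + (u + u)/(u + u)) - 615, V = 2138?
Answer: -3060496/121483 ≈ -25.193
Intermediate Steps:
L(u) = -614 + u (L(u) = (u + (2*u)/((2*u))) - 615 = (u + (2*u)*(1/(2*u))) - 615 = (u + 1) - 615 = (1 + u) - 615 = -614 + u)
(-3062020 + L(V))/(P(1044, 504) + 120439) = (-3062020 + (-614 + 2138))/(1044 + 120439) = (-3062020 + 1524)/121483 = -3060496*1/121483 = -3060496/121483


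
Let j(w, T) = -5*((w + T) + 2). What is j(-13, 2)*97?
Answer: 4365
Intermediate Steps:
j(w, T) = -10 - 5*T - 5*w (j(w, T) = -5*((T + w) + 2) = -5*(2 + T + w) = -10 - 5*T - 5*w)
j(-13, 2)*97 = (-10 - 5*2 - 5*(-13))*97 = (-10 - 10 + 65)*97 = 45*97 = 4365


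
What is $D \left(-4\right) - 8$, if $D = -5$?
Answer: $12$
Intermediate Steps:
$D \left(-4\right) - 8 = \left(-5\right) \left(-4\right) - 8 = 20 - 8 = 12$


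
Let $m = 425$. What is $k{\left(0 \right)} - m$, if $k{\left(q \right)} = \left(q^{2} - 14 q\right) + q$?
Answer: $-425$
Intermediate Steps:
$k{\left(q \right)} = q^{2} - 13 q$
$k{\left(0 \right)} - m = 0 \left(-13 + 0\right) - 425 = 0 \left(-13\right) - 425 = 0 - 425 = -425$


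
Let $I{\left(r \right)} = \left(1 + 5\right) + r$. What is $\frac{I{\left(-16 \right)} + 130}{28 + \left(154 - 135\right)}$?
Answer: $\frac{120}{47} \approx 2.5532$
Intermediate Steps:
$I{\left(r \right)} = 6 + r$
$\frac{I{\left(-16 \right)} + 130}{28 + \left(154 - 135\right)} = \frac{\left(6 - 16\right) + 130}{28 + \left(154 - 135\right)} = \frac{-10 + 130}{28 + \left(154 - 135\right)} = \frac{120}{28 + 19} = \frac{120}{47}$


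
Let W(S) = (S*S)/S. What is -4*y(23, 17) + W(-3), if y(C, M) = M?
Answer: -71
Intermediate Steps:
W(S) = S (W(S) = S**2/S = S)
-4*y(23, 17) + W(-3) = -4*17 - 3 = -68 - 3 = -71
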